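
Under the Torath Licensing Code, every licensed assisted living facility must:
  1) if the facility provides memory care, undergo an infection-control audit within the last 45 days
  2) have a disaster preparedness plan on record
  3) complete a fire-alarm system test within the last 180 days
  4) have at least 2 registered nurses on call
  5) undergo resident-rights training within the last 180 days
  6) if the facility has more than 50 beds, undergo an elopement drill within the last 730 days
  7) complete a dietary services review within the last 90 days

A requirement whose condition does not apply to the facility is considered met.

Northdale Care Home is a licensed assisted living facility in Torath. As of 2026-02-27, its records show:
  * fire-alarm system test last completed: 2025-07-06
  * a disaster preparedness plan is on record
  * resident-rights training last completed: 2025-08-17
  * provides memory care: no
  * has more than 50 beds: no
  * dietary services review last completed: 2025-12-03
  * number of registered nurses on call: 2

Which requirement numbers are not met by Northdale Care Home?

1. condition 'provides memory care' does not hold → requirement n/a → met
2. disaster preparedness plan present → met
3. fire-alarm system test 236 days ago vs limit 180 → not met
4. registered nurses on call 2 ≥ 2 → met
5. resident-rights training 194 days ago vs limit 180 → not met
6. condition 'has more than 50 beds' does not hold → requirement n/a → met
7. dietary services review 86 days ago vs limit 90 → met
Not met: 3, 5

3, 5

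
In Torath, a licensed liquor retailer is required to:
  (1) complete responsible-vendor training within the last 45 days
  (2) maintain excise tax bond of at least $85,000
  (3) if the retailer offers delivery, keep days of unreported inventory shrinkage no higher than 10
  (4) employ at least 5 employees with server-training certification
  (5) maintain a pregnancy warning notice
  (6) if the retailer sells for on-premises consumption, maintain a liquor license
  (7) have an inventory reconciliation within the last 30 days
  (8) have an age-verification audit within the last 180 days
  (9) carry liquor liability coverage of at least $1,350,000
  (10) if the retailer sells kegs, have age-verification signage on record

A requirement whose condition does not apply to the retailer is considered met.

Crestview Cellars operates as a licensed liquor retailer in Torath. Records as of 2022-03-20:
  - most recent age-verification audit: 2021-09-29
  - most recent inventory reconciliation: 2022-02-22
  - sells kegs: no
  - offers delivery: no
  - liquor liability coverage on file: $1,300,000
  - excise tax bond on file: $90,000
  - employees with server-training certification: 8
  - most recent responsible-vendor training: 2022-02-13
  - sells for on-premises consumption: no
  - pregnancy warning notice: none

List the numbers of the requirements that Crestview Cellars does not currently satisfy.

1. responsible-vendor training 35 days ago vs limit 45 → met
2. excise tax bond $90,000 ≥ $85,000 → met
3. condition 'offers delivery' does not hold → requirement n/a → met
4. employees with server-training certification 8 ≥ 5 → met
5. pregnancy warning notice absent → not met
6. condition 'sells for on-premises consumption' does not hold → requirement n/a → met
7. inventory reconciliation 26 days ago vs limit 30 → met
8. age-verification audit 172 days ago vs limit 180 → met
9. liquor liability coverage $1,300,000 < $1,350,000 → not met
10. condition 'sells kegs' does not hold → requirement n/a → met
Not met: 5, 9

5, 9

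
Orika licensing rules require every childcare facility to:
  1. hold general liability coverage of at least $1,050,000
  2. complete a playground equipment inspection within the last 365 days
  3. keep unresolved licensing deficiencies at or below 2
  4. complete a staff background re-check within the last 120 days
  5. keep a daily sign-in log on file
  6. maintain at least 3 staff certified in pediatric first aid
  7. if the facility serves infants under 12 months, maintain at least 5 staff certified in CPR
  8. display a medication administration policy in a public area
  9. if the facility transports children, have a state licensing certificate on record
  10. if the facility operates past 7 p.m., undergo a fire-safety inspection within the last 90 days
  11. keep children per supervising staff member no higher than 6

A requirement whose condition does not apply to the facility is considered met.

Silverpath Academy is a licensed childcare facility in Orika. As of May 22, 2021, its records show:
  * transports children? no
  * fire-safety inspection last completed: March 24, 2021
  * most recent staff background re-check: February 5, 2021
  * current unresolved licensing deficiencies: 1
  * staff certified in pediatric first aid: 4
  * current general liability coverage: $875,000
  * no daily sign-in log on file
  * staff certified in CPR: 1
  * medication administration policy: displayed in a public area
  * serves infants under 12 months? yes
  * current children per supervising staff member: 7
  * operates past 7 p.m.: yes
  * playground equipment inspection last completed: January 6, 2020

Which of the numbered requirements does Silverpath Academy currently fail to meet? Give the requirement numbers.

1. general liability coverage $875,000 < $1,050,000 → not met
2. playground equipment inspection 502 days ago vs limit 365 → not met
3. unresolved licensing deficiencies 1 ≤ 2 → met
4. staff background re-check 106 days ago vs limit 120 → met
5. daily sign-in log absent → not met
6. staff certified in pediatric first aid 4 ≥ 3 → met
7. condition 'serves infants under 12 months' holds; staff certified in CPR 1 < 5 → not met
8. medication administration policy present → met
9. condition 'transports children' does not hold → requirement n/a → met
10. condition 'operates past 7 p.m.' holds; fire-safety inspection 59 days ago vs limit 90 → met
11. children per supervising staff member 7 > 6 → not met
Not met: 1, 2, 5, 7, 11

1, 2, 5, 7, 11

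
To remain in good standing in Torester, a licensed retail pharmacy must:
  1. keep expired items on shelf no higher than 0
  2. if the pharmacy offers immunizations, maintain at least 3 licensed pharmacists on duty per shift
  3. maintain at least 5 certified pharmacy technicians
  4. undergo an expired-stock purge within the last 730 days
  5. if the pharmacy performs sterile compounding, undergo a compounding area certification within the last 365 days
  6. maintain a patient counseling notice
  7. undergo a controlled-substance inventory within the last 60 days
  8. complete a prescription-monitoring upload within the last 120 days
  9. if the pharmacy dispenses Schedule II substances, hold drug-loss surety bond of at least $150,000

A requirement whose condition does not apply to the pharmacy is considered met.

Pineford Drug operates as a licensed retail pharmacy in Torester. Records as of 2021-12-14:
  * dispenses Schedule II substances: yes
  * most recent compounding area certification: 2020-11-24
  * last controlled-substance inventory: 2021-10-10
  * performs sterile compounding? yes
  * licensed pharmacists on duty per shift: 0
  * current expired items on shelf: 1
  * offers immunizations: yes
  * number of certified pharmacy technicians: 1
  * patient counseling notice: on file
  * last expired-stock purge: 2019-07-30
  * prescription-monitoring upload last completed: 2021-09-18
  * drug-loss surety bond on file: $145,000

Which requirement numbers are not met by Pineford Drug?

1. expired items on shelf 1 > 0 → not met
2. condition 'offers immunizations' holds; licensed pharmacists on duty per shift 0 < 3 → not met
3. certified pharmacy technicians 1 < 5 → not met
4. expired-stock purge 868 days ago vs limit 730 → not met
5. condition 'performs sterile compounding' holds; compounding area certification 385 days ago vs limit 365 → not met
6. patient counseling notice present → met
7. controlled-substance inventory 65 days ago vs limit 60 → not met
8. prescription-monitoring upload 87 days ago vs limit 120 → met
9. condition 'dispenses Schedule II substances' holds; drug-loss surety bond $145,000 < $150,000 → not met
Not met: 1, 2, 3, 4, 5, 7, 9

1, 2, 3, 4, 5, 7, 9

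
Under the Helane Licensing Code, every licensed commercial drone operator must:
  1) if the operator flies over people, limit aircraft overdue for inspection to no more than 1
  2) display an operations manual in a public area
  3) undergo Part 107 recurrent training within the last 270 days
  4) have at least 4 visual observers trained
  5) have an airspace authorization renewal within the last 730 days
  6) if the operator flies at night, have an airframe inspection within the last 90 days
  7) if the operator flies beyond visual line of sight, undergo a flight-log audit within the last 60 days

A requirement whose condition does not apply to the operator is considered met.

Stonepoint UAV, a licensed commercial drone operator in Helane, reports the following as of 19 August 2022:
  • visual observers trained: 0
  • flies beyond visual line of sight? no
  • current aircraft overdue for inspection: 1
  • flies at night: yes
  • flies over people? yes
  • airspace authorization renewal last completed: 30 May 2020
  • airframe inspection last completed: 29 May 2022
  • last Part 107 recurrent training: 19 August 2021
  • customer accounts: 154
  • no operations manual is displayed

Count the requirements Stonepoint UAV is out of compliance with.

4

1. condition 'flies over people' holds; aircraft overdue for inspection 1 ≤ 1 → met
2. operations manual absent → not met
3. Part 107 recurrent training 365 days ago vs limit 270 → not met
4. visual observers trained 0 < 4 → not met
5. airspace authorization renewal 811 days ago vs limit 730 → not met
6. condition 'flies at night' holds; airframe inspection 82 days ago vs limit 90 → met
7. condition 'flies beyond visual line of sight' does not hold → requirement n/a → met
Not met: 4 of 7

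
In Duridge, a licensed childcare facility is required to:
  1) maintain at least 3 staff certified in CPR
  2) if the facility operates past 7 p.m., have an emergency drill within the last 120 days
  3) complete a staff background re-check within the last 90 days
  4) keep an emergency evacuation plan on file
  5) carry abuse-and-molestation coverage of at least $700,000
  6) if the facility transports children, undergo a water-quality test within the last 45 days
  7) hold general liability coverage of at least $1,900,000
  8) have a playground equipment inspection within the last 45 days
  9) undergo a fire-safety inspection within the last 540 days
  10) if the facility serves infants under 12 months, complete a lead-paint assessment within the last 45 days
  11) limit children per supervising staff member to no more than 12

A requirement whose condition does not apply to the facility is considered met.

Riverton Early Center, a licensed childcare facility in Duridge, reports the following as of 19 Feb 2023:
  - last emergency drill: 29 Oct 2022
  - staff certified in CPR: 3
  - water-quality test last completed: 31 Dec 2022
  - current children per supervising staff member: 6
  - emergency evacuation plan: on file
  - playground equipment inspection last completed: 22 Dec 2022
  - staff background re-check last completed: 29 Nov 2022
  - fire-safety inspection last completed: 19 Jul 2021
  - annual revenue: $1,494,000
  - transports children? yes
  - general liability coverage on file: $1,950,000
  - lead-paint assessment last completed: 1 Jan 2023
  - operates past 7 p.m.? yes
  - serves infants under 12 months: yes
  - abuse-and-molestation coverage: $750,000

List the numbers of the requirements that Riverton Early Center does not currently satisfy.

6, 8, 9, 10

1. staff certified in CPR 3 ≥ 3 → met
2. condition 'operates past 7 p.m.' holds; emergency drill 113 days ago vs limit 120 → met
3. staff background re-check 82 days ago vs limit 90 → met
4. emergency evacuation plan present → met
5. abuse-and-molestation coverage $750,000 ≥ $700,000 → met
6. condition 'transports children' holds; water-quality test 50 days ago vs limit 45 → not met
7. general liability coverage $1,950,000 ≥ $1,900,000 → met
8. playground equipment inspection 59 days ago vs limit 45 → not met
9. fire-safety inspection 580 days ago vs limit 540 → not met
10. condition 'serves infants under 12 months' holds; lead-paint assessment 49 days ago vs limit 45 → not met
11. children per supervising staff member 6 ≤ 12 → met
Not met: 6, 8, 9, 10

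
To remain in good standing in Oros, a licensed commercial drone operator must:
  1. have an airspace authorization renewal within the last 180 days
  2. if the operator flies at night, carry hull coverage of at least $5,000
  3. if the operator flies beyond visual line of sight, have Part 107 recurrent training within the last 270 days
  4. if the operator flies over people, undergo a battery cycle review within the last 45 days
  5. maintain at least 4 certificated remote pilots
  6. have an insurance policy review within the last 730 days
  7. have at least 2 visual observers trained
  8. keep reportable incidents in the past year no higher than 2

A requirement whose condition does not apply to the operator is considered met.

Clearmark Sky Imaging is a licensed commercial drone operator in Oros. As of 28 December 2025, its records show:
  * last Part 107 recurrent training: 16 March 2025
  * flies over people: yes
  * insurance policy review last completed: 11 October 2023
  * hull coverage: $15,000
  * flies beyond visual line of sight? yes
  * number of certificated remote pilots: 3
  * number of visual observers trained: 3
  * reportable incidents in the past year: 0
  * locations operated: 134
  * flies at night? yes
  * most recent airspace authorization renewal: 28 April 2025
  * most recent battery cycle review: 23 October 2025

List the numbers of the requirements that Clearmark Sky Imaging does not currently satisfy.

1, 3, 4, 5, 6

1. airspace authorization renewal 244 days ago vs limit 180 → not met
2. condition 'flies at night' holds; hull coverage $15,000 ≥ $5,000 → met
3. condition 'flies beyond visual line of sight' holds; Part 107 recurrent training 287 days ago vs limit 270 → not met
4. condition 'flies over people' holds; battery cycle review 66 days ago vs limit 45 → not met
5. certificated remote pilots 3 < 4 → not met
6. insurance policy review 809 days ago vs limit 730 → not met
7. visual observers trained 3 ≥ 2 → met
8. reportable incidents in the past year 0 ≤ 2 → met
Not met: 1, 3, 4, 5, 6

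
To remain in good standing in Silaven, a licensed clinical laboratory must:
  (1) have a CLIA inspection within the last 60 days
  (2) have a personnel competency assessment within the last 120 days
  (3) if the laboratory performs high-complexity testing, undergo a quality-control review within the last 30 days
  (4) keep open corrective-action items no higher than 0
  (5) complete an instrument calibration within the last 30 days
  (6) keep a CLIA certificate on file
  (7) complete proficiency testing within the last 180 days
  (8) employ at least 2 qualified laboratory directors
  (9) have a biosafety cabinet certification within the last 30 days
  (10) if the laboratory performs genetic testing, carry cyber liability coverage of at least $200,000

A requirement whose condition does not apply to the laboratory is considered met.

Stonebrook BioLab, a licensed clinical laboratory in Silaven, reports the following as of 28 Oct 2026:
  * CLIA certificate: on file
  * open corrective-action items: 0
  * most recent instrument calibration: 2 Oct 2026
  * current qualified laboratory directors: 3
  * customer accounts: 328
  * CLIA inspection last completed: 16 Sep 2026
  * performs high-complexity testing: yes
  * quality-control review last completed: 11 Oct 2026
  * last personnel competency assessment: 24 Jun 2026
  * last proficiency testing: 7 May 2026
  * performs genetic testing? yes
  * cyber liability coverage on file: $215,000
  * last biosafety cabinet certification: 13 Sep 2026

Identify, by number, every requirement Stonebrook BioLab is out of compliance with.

2, 9

1. CLIA inspection 42 days ago vs limit 60 → met
2. personnel competency assessment 126 days ago vs limit 120 → not met
3. condition 'performs high-complexity testing' holds; quality-control review 17 days ago vs limit 30 → met
4. open corrective-action items 0 ≤ 0 → met
5. instrument calibration 26 days ago vs limit 30 → met
6. CLIA certificate present → met
7. proficiency testing 174 days ago vs limit 180 → met
8. qualified laboratory directors 3 ≥ 2 → met
9. biosafety cabinet certification 45 days ago vs limit 30 → not met
10. condition 'performs genetic testing' holds; cyber liability coverage $215,000 ≥ $200,000 → met
Not met: 2, 9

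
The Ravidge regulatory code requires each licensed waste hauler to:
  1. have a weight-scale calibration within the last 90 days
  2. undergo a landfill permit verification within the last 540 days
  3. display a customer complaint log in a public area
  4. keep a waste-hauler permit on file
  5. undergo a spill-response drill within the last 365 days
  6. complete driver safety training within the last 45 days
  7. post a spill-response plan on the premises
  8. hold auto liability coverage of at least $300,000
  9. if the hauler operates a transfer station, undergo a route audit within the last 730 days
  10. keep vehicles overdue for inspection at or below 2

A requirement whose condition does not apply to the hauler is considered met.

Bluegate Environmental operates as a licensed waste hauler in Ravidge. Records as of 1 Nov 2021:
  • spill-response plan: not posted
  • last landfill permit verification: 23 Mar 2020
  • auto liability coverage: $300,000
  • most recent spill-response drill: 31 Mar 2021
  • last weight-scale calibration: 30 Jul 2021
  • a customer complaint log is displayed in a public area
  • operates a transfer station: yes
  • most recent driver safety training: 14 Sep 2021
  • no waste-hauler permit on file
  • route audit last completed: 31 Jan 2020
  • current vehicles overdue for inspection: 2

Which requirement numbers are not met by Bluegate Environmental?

1. weight-scale calibration 94 days ago vs limit 90 → not met
2. landfill permit verification 588 days ago vs limit 540 → not met
3. customer complaint log present → met
4. waste-hauler permit absent → not met
5. spill-response drill 215 days ago vs limit 365 → met
6. driver safety training 48 days ago vs limit 45 → not met
7. spill-response plan absent → not met
8. auto liability coverage $300,000 ≥ $300,000 → met
9. condition 'operates a transfer station' holds; route audit 640 days ago vs limit 730 → met
10. vehicles overdue for inspection 2 ≤ 2 → met
Not met: 1, 2, 4, 6, 7

1, 2, 4, 6, 7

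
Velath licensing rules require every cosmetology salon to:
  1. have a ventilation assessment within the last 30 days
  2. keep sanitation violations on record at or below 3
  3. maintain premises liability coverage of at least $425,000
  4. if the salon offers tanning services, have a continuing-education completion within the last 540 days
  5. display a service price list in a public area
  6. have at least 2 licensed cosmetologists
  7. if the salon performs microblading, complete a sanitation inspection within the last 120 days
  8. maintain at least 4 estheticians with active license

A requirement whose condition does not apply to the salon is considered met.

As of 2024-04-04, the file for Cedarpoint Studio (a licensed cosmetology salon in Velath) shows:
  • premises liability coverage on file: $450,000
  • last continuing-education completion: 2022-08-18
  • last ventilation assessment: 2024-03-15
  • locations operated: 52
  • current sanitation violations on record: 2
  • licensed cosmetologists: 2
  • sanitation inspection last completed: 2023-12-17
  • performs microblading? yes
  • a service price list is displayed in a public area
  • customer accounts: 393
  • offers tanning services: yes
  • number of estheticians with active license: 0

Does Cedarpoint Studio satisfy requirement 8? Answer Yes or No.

8. estheticians with active license 0 < 4 → not met

No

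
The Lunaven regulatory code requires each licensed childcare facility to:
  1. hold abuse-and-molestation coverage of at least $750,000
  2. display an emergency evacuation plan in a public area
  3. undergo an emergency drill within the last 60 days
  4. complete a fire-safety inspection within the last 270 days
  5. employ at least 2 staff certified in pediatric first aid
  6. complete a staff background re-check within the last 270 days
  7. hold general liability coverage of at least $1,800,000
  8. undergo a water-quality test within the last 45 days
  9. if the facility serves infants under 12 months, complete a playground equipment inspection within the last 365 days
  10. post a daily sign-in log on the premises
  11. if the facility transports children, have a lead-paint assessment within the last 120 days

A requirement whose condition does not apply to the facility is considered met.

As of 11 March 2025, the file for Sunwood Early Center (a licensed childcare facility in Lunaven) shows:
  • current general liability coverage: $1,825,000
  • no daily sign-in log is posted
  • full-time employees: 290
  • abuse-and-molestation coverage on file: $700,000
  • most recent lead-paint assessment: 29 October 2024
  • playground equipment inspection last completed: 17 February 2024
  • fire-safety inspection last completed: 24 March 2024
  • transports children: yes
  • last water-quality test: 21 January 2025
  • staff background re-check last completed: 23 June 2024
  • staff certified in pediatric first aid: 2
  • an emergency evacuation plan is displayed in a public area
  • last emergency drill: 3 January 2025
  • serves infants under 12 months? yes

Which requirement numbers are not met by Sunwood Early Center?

1, 3, 4, 8, 9, 10, 11

1. abuse-and-molestation coverage $700,000 < $750,000 → not met
2. emergency evacuation plan present → met
3. emergency drill 67 days ago vs limit 60 → not met
4. fire-safety inspection 352 days ago vs limit 270 → not met
5. staff certified in pediatric first aid 2 ≥ 2 → met
6. staff background re-check 261 days ago vs limit 270 → met
7. general liability coverage $1,825,000 ≥ $1,800,000 → met
8. water-quality test 49 days ago vs limit 45 → not met
9. condition 'serves infants under 12 months' holds; playground equipment inspection 388 days ago vs limit 365 → not met
10. daily sign-in log absent → not met
11. condition 'transports children' holds; lead-paint assessment 133 days ago vs limit 120 → not met
Not met: 1, 3, 4, 8, 9, 10, 11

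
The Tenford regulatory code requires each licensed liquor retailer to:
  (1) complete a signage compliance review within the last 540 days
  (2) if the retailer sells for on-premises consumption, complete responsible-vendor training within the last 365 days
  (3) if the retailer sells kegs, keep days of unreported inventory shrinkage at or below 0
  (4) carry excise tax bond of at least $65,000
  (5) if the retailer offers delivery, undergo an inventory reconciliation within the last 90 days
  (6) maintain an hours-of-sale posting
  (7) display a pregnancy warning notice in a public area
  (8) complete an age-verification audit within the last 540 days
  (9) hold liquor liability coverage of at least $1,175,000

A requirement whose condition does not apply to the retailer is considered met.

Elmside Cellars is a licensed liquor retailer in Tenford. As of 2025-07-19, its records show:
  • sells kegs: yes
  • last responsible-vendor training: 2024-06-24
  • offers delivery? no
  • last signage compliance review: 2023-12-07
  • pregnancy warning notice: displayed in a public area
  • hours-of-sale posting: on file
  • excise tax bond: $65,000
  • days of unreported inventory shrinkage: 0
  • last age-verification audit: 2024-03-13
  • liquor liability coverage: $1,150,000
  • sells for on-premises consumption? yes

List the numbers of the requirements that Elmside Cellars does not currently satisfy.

1. signage compliance review 590 days ago vs limit 540 → not met
2. condition 'sells for on-premises consumption' holds; responsible-vendor training 390 days ago vs limit 365 → not met
3. condition 'sells kegs' holds; days of unreported inventory shrinkage 0 ≤ 0 → met
4. excise tax bond $65,000 ≥ $65,000 → met
5. condition 'offers delivery' does not hold → requirement n/a → met
6. hours-of-sale posting present → met
7. pregnancy warning notice present → met
8. age-verification audit 493 days ago vs limit 540 → met
9. liquor liability coverage $1,150,000 < $1,175,000 → not met
Not met: 1, 2, 9

1, 2, 9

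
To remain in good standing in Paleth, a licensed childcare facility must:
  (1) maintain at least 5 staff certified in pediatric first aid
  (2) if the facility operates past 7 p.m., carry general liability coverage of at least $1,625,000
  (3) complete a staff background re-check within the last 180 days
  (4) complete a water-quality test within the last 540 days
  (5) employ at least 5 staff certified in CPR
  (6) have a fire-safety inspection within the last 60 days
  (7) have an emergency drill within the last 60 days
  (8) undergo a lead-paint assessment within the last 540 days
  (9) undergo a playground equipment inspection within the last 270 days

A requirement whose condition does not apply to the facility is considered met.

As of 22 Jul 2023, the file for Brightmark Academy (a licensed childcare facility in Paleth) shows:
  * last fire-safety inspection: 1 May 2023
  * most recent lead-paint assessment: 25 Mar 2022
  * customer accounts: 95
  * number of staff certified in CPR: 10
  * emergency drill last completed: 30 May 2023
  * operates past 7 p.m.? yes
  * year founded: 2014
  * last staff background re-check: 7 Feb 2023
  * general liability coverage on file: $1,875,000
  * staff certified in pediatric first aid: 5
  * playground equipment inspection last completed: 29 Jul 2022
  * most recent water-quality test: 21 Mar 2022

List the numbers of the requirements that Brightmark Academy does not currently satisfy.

6, 9

1. staff certified in pediatric first aid 5 ≥ 5 → met
2. condition 'operates past 7 p.m.' holds; general liability coverage $1,875,000 ≥ $1,625,000 → met
3. staff background re-check 165 days ago vs limit 180 → met
4. water-quality test 488 days ago vs limit 540 → met
5. staff certified in CPR 10 ≥ 5 → met
6. fire-safety inspection 82 days ago vs limit 60 → not met
7. emergency drill 53 days ago vs limit 60 → met
8. lead-paint assessment 484 days ago vs limit 540 → met
9. playground equipment inspection 358 days ago vs limit 270 → not met
Not met: 6, 9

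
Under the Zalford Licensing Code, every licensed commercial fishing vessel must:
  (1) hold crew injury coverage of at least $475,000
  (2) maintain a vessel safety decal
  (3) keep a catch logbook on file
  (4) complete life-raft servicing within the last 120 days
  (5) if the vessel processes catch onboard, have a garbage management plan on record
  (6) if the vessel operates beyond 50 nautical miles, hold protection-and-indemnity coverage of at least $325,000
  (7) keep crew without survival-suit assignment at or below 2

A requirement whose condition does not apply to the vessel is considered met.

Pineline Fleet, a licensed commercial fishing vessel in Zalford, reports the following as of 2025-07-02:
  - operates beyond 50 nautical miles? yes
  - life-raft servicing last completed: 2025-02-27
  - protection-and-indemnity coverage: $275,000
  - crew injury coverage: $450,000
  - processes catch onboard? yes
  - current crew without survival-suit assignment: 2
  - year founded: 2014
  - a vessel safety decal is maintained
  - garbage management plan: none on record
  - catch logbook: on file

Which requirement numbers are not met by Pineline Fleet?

1. crew injury coverage $450,000 < $475,000 → not met
2. vessel safety decal present → met
3. catch logbook present → met
4. life-raft servicing 125 days ago vs limit 120 → not met
5. condition 'processes catch onboard' holds; garbage management plan absent → not met
6. condition 'operates beyond 50 nautical miles' holds; protection-and-indemnity coverage $275,000 < $325,000 → not met
7. crew without survival-suit assignment 2 ≤ 2 → met
Not met: 1, 4, 5, 6

1, 4, 5, 6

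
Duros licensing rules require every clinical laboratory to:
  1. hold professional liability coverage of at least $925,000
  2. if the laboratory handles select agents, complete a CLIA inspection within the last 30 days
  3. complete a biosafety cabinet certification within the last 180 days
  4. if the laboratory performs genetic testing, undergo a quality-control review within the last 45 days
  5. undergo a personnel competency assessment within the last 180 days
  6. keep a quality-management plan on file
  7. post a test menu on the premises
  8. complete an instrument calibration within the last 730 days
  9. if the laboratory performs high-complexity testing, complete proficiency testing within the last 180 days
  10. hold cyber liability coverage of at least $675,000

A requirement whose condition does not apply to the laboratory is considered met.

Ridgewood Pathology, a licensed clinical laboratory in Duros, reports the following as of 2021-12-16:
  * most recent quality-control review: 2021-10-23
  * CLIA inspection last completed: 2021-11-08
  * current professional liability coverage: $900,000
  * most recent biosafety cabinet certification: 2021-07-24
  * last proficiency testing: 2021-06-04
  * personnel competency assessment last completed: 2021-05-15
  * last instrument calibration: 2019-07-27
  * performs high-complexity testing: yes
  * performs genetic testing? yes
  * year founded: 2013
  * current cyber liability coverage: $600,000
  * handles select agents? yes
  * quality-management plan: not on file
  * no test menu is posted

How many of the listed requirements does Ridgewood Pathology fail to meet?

9

1. professional liability coverage $900,000 < $925,000 → not met
2. condition 'handles select agents' holds; CLIA inspection 38 days ago vs limit 30 → not met
3. biosafety cabinet certification 145 days ago vs limit 180 → met
4. condition 'performs genetic testing' holds; quality-control review 54 days ago vs limit 45 → not met
5. personnel competency assessment 215 days ago vs limit 180 → not met
6. quality-management plan absent → not met
7. test menu absent → not met
8. instrument calibration 873 days ago vs limit 730 → not met
9. condition 'performs high-complexity testing' holds; proficiency testing 195 days ago vs limit 180 → not met
10. cyber liability coverage $600,000 < $675,000 → not met
Not met: 9 of 10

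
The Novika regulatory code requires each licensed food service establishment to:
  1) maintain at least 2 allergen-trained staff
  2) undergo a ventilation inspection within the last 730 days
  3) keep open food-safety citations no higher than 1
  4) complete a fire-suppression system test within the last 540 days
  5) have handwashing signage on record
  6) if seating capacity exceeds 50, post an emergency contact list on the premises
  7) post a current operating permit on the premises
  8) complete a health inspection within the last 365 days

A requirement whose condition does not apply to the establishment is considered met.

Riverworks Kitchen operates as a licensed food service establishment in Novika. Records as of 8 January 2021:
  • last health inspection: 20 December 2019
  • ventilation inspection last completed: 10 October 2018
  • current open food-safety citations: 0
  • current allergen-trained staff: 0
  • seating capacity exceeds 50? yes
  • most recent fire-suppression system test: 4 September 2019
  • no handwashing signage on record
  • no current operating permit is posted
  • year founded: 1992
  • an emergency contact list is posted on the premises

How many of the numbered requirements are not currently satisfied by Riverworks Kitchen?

5

1. allergen-trained staff 0 < 2 → not met
2. ventilation inspection 821 days ago vs limit 730 → not met
3. open food-safety citations 0 ≤ 1 → met
4. fire-suppression system test 492 days ago vs limit 540 → met
5. handwashing signage absent → not met
6. condition 'seating capacity exceeds 50' holds; emergency contact list present → met
7. current operating permit absent → not met
8. health inspection 385 days ago vs limit 365 → not met
Not met: 5 of 8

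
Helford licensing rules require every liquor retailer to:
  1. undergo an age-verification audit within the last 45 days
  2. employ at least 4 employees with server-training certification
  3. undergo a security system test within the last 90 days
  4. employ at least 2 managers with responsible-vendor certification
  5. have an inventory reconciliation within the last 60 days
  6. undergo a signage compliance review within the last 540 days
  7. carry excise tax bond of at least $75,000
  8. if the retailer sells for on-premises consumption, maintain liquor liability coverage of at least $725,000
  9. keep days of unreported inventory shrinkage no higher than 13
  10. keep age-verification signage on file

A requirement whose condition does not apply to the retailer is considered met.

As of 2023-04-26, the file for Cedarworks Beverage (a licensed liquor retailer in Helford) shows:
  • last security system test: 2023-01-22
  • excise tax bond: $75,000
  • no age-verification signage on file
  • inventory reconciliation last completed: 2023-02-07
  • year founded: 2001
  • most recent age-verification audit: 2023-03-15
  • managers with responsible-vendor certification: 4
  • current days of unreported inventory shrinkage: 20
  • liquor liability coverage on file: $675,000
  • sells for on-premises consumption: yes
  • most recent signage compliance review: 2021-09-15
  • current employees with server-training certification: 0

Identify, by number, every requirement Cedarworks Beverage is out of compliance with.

1. age-verification audit 42 days ago vs limit 45 → met
2. employees with server-training certification 0 < 4 → not met
3. security system test 94 days ago vs limit 90 → not met
4. managers with responsible-vendor certification 4 ≥ 2 → met
5. inventory reconciliation 78 days ago vs limit 60 → not met
6. signage compliance review 588 days ago vs limit 540 → not met
7. excise tax bond $75,000 ≥ $75,000 → met
8. condition 'sells for on-premises consumption' holds; liquor liability coverage $675,000 < $725,000 → not met
9. days of unreported inventory shrinkage 20 > 13 → not met
10. age-verification signage absent → not met
Not met: 2, 3, 5, 6, 8, 9, 10

2, 3, 5, 6, 8, 9, 10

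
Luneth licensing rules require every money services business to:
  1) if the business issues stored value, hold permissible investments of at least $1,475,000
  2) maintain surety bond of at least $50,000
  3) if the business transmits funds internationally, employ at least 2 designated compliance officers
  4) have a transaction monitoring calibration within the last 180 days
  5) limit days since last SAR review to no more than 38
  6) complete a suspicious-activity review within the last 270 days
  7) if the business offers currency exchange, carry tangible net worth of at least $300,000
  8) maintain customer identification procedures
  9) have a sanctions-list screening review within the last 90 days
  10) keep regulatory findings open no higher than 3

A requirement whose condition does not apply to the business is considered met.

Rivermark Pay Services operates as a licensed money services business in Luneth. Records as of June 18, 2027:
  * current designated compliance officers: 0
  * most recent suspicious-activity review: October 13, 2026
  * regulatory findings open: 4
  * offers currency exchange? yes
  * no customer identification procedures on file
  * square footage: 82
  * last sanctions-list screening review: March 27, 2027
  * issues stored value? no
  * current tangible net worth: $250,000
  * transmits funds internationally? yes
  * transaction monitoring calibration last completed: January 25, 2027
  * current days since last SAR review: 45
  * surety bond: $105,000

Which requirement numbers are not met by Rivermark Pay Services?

3, 5, 7, 8, 10

1. condition 'issues stored value' does not hold → requirement n/a → met
2. surety bond $105,000 ≥ $50,000 → met
3. condition 'transmits funds internationally' holds; designated compliance officers 0 < 2 → not met
4. transaction monitoring calibration 144 days ago vs limit 180 → met
5. days since last SAR review 45 > 38 → not met
6. suspicious-activity review 248 days ago vs limit 270 → met
7. condition 'offers currency exchange' holds; tangible net worth $250,000 < $300,000 → not met
8. customer identification procedures absent → not met
9. sanctions-list screening review 83 days ago vs limit 90 → met
10. regulatory findings open 4 > 3 → not met
Not met: 3, 5, 7, 8, 10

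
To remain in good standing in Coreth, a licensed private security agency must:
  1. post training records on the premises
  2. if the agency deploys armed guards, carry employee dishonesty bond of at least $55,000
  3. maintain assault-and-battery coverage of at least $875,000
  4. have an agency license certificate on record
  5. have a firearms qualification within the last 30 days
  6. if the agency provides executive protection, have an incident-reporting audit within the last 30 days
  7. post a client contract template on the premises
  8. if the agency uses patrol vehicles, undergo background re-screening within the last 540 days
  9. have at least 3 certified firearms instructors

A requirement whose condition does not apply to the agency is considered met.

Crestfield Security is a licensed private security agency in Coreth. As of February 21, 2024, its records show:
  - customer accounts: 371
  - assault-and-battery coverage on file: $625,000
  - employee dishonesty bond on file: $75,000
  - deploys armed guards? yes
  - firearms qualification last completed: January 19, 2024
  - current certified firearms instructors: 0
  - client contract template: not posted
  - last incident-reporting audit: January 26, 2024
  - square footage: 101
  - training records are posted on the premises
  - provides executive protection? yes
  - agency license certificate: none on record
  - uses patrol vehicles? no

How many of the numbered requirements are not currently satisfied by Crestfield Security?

1. training records present → met
2. condition 'deploys armed guards' holds; employee dishonesty bond $75,000 ≥ $55,000 → met
3. assault-and-battery coverage $625,000 < $875,000 → not met
4. agency license certificate absent → not met
5. firearms qualification 33 days ago vs limit 30 → not met
6. condition 'provides executive protection' holds; incident-reporting audit 26 days ago vs limit 30 → met
7. client contract template absent → not met
8. condition 'uses patrol vehicles' does not hold → requirement n/a → met
9. certified firearms instructors 0 < 3 → not met
Not met: 5 of 9

5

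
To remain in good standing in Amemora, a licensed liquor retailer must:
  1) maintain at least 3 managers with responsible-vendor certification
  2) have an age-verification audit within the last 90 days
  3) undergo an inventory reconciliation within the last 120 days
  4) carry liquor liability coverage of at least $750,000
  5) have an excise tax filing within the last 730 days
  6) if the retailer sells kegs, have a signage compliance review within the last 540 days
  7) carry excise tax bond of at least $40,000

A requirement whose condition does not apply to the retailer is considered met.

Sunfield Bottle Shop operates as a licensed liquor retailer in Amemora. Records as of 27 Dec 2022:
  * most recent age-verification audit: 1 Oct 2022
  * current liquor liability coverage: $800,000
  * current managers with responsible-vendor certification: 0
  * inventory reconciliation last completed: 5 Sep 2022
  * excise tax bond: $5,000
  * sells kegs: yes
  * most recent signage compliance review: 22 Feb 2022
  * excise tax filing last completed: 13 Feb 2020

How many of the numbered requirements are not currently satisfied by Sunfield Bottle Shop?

1. managers with responsible-vendor certification 0 < 3 → not met
2. age-verification audit 87 days ago vs limit 90 → met
3. inventory reconciliation 113 days ago vs limit 120 → met
4. liquor liability coverage $800,000 ≥ $750,000 → met
5. excise tax filing 1048 days ago vs limit 730 → not met
6. condition 'sells kegs' holds; signage compliance review 308 days ago vs limit 540 → met
7. excise tax bond $5,000 < $40,000 → not met
Not met: 3 of 7

3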